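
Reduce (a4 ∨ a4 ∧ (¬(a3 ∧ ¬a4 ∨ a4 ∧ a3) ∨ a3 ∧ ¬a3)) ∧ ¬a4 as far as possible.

False

(a4 ∨ a4 ∧ (¬(a3 ∧ ¬a4 ∨ a4 ∧ a3) ∨ a3 ∧ ¬a3)) ∧ ¬a4
= (a4 ∨ a4 ∧ ¬(a3 ∧ ¬a4 ∨ a4 ∧ a3)) ∧ ¬a4   — complement / identity
= (a4 ∨ a4 ∧ ¬a3) ∧ ¬a4   — distribution
= a4 ∧ ¬a4   — absorption
= False   — complement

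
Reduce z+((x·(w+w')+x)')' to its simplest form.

z+x

z+((x·(w+w')+x)')'
= z+((x+x)')'   — complement / identity
= z+x+x   — double negation
= z+x   — idempotence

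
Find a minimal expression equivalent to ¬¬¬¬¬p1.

¬¬¬¬¬p1
= ¬¬¬p1   — double negation
= ¬p1   — double negation

¬p1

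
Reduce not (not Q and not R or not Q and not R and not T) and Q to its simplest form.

not (not Q and not R or not Q and not R and not T) and Q
= not (not Q and not R) and Q
= (Q or R) and Q
= Q

Q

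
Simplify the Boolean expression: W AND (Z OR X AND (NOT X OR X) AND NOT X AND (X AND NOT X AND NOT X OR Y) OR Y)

W AND (Z OR X AND (NOT X OR X) AND NOT X AND (X AND NOT X AND NOT X OR Y) OR Y)
= W AND (Z OR X AND (NOT X OR X) AND NOT X AND (X AND NOT X OR Y) OR Y)   (idempotence)
= W AND (Z OR X AND NOT X AND (X AND NOT X OR Y) OR Y)   (complement / identity)
= W AND (Z OR X AND NOT X OR Y)   (absorption)
= W AND (Z OR Y)   (complement / identity)

W AND (Z OR Y)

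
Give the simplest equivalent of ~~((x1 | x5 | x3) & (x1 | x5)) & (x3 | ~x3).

~~((x1 | x5 | x3) & (x1 | x5)) & (x3 | ~x3)
= ~~((x1 | x5 | x3) & (x1 | x5))
= ~~(x1 | x5)
= x1 | x5

x1 | x5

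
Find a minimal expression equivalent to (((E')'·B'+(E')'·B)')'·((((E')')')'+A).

(((E')'·B'+(E')'·B)')'·((((E')')')'+A)
= (((E')')')'·((((E')')')'+A)   [distribution]
= (E')'·((((E')')')'+A)   [double negation]
= (E')'·((E')'+A)   [double negation]
= (E')'   [absorption]
= E   [double negation]

E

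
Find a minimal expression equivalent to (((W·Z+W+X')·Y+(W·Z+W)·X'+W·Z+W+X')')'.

W+X'

(((W·Z+W+X')·Y+(W·Z+W)·X'+W·Z+W+X')')'
= (((W·Z+W+X')·Y+W·Z+W+X')')'
= ((W·Z+W+X')')'
= ((W+X')')'
= W+X'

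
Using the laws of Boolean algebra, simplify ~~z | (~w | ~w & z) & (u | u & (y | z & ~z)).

~~z | (~w | ~w & z) & (u | u & (y | z & ~z))
= z | (~w | ~w & z) & (u | u & (y | z & ~z))
= z | ~w & (u | u & (y | z & ~z))
= z | ~w & (u | u & y)
= z | ~w & u

z | ~w & u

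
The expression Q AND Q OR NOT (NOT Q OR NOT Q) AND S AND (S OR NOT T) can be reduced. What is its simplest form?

Q

Q AND Q OR NOT (NOT Q OR NOT Q) AND S AND (S OR NOT T)
= Q AND Q OR NOT (NOT Q OR NOT Q) AND S   — absorption
= Q AND Q OR Q AND Q AND S   — De Morgan
= Q AND Q   — absorption
= Q   — idempotence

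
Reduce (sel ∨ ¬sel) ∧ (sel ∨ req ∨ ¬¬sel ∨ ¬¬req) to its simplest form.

sel ∨ req

(sel ∨ ¬sel) ∧ (sel ∨ req ∨ ¬¬sel ∨ ¬¬req)
= (sel ∨ ¬sel) ∧ (sel ∨ req ∨ ¬¬sel ∨ req)   (double negation)
= sel ∨ req ∨ ¬¬sel ∨ req   (complement / identity)
= sel ∨ req ∨ sel ∨ req   (double negation)
= sel ∨ req   (idempotence)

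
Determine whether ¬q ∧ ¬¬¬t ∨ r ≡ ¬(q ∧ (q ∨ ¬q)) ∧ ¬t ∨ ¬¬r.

E1: ¬q ∧ ¬¬¬t ∨ r
    = ¬q ∧ ¬t ∨ r
E2: ¬(q ∧ (q ∨ ¬q)) ∧ ¬t ∨ ¬¬r
    = ¬q ∧ ¬t ∨ ¬¬r
    = ¬q ∧ ¬t ∨ r
Both reduce to ¬q ∧ ¬t ∨ r, so they are equivalent.

Yes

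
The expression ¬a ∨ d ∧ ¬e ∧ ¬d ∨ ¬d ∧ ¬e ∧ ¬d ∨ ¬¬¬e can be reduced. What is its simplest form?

¬a ∨ d ∧ ¬e ∧ ¬d ∨ ¬d ∧ ¬e ∧ ¬d ∨ ¬¬¬e
= ¬a ∨ ¬e ∧ ¬d ∨ ¬¬¬e   (distribution)
= ¬a ∨ ¬e ∧ ¬d ∨ ¬e   (double negation)
= ¬a ∨ ¬e   (absorption)

¬a ∨ ¬e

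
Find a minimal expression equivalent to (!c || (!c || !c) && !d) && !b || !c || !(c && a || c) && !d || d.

(!c || (!c || !c) && !d) && !b || !c || !(c && a || c) && !d || d
= (!c || !c && !d) && !b || !c || !(c && a || c) && !d || d   — idempotence
= (!c || !c && !d) && !b || !c || !c && !d || d   — absorption
= !c || !c && !d || d   — absorption
= !c || d   — absorption

!c || d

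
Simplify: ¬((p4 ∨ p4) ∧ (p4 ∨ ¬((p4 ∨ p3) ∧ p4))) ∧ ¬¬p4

False

¬((p4 ∨ p4) ∧ (p4 ∨ ¬((p4 ∨ p3) ∧ p4))) ∧ ¬¬p4
= ¬((p4 ∨ p4) ∧ (p4 ∨ ¬p4)) ∧ ¬¬p4   [absorption]
= ¬(p4 ∨ p4 ∧ ¬p4) ∧ ¬¬p4   [distribution]
= ¬p4 ∧ ¬¬p4   [complement / identity]
= ¬p4 ∧ p4   [double negation]
= False   [complement]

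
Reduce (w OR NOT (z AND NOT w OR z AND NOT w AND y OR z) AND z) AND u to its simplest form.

w AND u

(w OR NOT (z AND NOT w OR z AND NOT w AND y OR z) AND z) AND u
= (w OR NOT (z AND NOT w OR z) AND z) AND u   (absorption)
= (w OR NOT z AND z) AND u   (absorption)
= w AND u   (complement / identity)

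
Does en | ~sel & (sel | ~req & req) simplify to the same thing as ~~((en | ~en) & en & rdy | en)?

Yes

E1: en | ~sel & (sel | ~req & req)
    = en | ~sel & sel
    = en
E2: ~~((en | ~en) & en & rdy | en)
    = ~~(en & rdy | en)
    = en & rdy | en
    = en
Both reduce to en, so they are equivalent.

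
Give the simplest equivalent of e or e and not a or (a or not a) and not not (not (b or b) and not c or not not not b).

e or not b

e or e and not a or (a or not a) and not not (not (b or b) and not c or not not not b)
= e or (a or not a) and not not (not (b or b) and not c or not not not b)   — absorption
= e or (a or not a) and not not (not (b or b) and not c or not b)   — double negation
= e or not not (not (b or b) and not c or not b)   — complement / identity
= e or not (b or b) and not c or not b   — double negation
= e or not b and not c or not b   — idempotence
= e or not b   — absorption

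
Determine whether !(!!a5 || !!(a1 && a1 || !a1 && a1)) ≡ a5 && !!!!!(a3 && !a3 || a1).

E1: !(!!a5 || !!(a1 && a1 || !a1 && a1))
    = !(!!a5 || !!a1)   (distribution)
    = !a5 && !a1   (De Morgan)
E2: a5 && !!!!!(a3 && !a3 || a1)
    = a5 && !!!!!a1   (complement / identity)
    = a5 && !!!a1   (double negation)
    = a5 && !a1   (double negation)
These differ: at a1=0, a3=0, a5=0, E1 = 1 but E2 = 0.

No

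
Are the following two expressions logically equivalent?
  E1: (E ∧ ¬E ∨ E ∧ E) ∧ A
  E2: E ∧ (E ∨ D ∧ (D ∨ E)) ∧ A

Yes

E1: (E ∧ ¬E ∨ E ∧ E) ∧ A
    = E ∧ A   — distribution
E2: E ∧ (E ∨ D ∧ (D ∨ E)) ∧ A
    = E ∧ (E ∨ D) ∧ A   — absorption
    = E ∧ A   — absorption
Both reduce to E ∧ A, so they are equivalent.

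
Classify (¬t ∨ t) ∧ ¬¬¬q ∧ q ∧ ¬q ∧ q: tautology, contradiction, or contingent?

contradiction

(¬t ∨ t) ∧ ¬¬¬q ∧ q ∧ ¬q ∧ q
= (¬t ∨ t) ∧ ¬q ∧ q ∧ ¬q ∧ q
= ¬q ∧ q ∧ ¬q ∧ q
= ¬q ∧ q
= False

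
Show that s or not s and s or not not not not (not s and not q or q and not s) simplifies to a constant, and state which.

True

s or not s and s or not not not not (not s and not q or q and not s)
= s or not s and s or not not not not not s   — distribution
= s or not not not not not s   — complement / identity
= s or not not not s   — double negation
= s or not s   — double negation
= True   — complement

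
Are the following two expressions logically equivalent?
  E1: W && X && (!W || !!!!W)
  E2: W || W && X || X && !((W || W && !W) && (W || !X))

E1: W && X && (!W || !!!!W)
    = W && X && (!W || !!W)   (double negation)
    = W && X && (!W || W)   (double negation)
    = W && X   (complement / identity)
E2: W || W && X || X && !((W || W && !W) && (W || !X))
    = W || W && X || X && !(W && (W || !X))   (complement / identity)
    = W || W && X || X && !W   (absorption)
    = W || X   (distribution)
These differ: at W=0, X=1, E1 = 0 but E2 = 1.

No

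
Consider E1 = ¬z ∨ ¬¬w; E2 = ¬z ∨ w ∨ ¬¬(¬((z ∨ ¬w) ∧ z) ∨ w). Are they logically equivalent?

E1: ¬z ∨ ¬¬w
    = ¬z ∨ w   — double negation
E2: ¬z ∨ w ∨ ¬¬(¬((z ∨ ¬w) ∧ z) ∨ w)
    = ¬z ∨ w ∨ ¬¬(¬z ∨ w)   — absorption
    = ¬z ∨ w ∨ ¬z ∨ w   — double negation
    = ¬z ∨ w   — idempotence
Both reduce to ¬z ∨ w, so they are equivalent.

Yes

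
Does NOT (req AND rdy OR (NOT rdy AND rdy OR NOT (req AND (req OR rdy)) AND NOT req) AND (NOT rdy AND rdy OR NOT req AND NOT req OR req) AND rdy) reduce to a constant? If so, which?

no

NOT (req AND rdy OR (NOT rdy AND rdy OR NOT (req AND (req OR rdy)) AND NOT req) AND (NOT rdy AND rdy OR NOT req AND NOT req OR req) AND rdy)
= NOT (req AND rdy OR (NOT rdy AND rdy OR NOT req AND NOT req) AND (NOT rdy AND rdy OR NOT req AND NOT req OR req) AND rdy)   [absorption]
= NOT (req AND rdy OR (NOT rdy AND rdy OR NOT req AND NOT req) AND rdy)   [absorption]
= NOT (req AND rdy OR NOT req AND NOT req AND rdy)   [complement / identity]
= NOT (req AND rdy OR NOT req AND rdy)   [idempotence]
= NOT rdy   [distribution]
This depends on rdy, so it is not a constant.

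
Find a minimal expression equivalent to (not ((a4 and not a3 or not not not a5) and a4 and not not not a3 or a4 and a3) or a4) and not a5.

not a5

(not ((a4 and not a3 or not not not a5) and a4 and not not not a3 or a4 and a3) or a4) and not a5
= (not ((a4 and not a3 or not a5) and a4 and not not not a3 or a4 and a3) or a4) and not a5   [double negation]
= (not ((a4 and not a3 or not a5) and a4 and not a3 or a4 and a3) or a4) and not a5   [double negation]
= (not (a4 and not a3 or a4 and a3) or a4) and not a5   [absorption]
= (not a4 or a4) and not a5   [distribution]
= not a5   [complement / identity]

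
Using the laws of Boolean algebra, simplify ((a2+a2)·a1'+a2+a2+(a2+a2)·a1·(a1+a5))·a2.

a2

((a2+a2)·a1'+a2+a2+(a2+a2)·a1·(a1+a5))·a2
= (a2+a2+(a2+a2)·a1·(a1+a5))·a2   — absorption
= (a2+a2+(a2+a2)·a1)·a2   — absorption
= (a2+a2)·a2   — absorption
= a2·a2   — idempotence
= a2   — idempotence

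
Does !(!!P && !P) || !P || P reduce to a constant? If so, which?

!(!!P && !P) || !P || P
= !P || P || !P || P   [De Morgan]
= !P || P   [idempotence]
= true   [complement]

yes, True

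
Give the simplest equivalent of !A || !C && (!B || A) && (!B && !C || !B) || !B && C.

!A || !B

!A || !C && (!B || A) && (!B && !C || !B) || !B && C
= !A || !C && (!B || A) && !B || !B && C   — absorption
= !A || !C && !B || !B && C   — absorption
= !A || !B   — distribution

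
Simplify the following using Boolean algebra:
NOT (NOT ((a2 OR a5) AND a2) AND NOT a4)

NOT (NOT ((a2 OR a5) AND a2) AND NOT a4)
= (a2 OR a5) AND a2 OR a4
= a2 OR a4

a2 OR a4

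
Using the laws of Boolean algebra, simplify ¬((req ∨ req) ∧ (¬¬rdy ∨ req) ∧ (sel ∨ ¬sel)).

¬((req ∨ req) ∧ (¬¬rdy ∨ req) ∧ (sel ∨ ¬sel))
= ¬((req ∨ req) ∧ (¬¬rdy ∨ req))
= ¬(req ∧ ¬¬rdy ∨ req)
= ¬(req ∧ rdy ∨ req)
= ¬req

¬req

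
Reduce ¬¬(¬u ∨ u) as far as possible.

¬¬(¬u ∨ u)
= ¬u ∨ u   [double negation]
= True   [complement]

True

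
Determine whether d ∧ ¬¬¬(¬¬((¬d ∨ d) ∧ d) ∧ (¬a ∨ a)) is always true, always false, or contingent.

d ∧ ¬¬¬(¬¬((¬d ∨ d) ∧ d) ∧ (¬a ∨ a))
= d ∧ ¬(¬¬((¬d ∨ d) ∧ d) ∧ (¬a ∨ a))   (double negation)
= d ∧ ¬¬¬((¬d ∨ d) ∧ d)   (complement / identity)
= d ∧ ¬((¬d ∨ d) ∧ d)   (double negation)
= d ∧ ¬d   (complement / identity)
= False   (complement)

always false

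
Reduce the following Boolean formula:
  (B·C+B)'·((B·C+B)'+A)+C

(B·C+B)'·((B·C+B)'+A)+C
= (B·C+B)'+C   — absorption
= B'+C   — absorption

B'+C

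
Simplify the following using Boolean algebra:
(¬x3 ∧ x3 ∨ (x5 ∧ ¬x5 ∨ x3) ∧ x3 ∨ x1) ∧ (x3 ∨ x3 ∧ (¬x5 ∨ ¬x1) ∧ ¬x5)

x3

(¬x3 ∧ x3 ∨ (x5 ∧ ¬x5 ∨ x3) ∧ x3 ∨ x1) ∧ (x3 ∨ x3 ∧ (¬x5 ∨ ¬x1) ∧ ¬x5)
= (¬x3 ∧ x3 ∨ x3 ∧ x3 ∨ x1) ∧ (x3 ∨ x3 ∧ (¬x5 ∨ ¬x1) ∧ ¬x5)   [complement / identity]
= (x3 ∨ x1) ∧ (x3 ∨ x3 ∧ (¬x5 ∨ ¬x1) ∧ ¬x5)   [distribution]
= (x3 ∨ x1) ∧ (x3 ∨ x3 ∧ ¬x5)   [absorption]
= (x3 ∨ x1) ∧ x3   [absorption]
= x3   [absorption]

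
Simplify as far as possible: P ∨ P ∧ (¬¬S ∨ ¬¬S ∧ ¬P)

P

P ∨ P ∧ (¬¬S ∨ ¬¬S ∧ ¬P)
= P ∨ P ∧ (¬¬S ∨ S ∧ ¬P)
= P ∨ P ∧ (S ∨ S ∧ ¬P)
= P ∨ P ∧ S
= P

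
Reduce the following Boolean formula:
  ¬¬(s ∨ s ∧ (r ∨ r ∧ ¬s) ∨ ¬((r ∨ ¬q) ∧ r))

s ∨ ¬r

¬¬(s ∨ s ∧ (r ∨ r ∧ ¬s) ∨ ¬((r ∨ ¬q) ∧ r))
= ¬¬(s ∨ s ∧ r ∨ ¬((r ∨ ¬q) ∧ r))   — absorption
= ¬¬(s ∨ s ∧ r ∨ ¬r)   — absorption
= s ∨ s ∧ r ∨ ¬r   — double negation
= s ∨ ¬r   — absorption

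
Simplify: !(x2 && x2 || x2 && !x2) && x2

!(x2 && x2 || x2 && !x2) && x2
= !x2 && x2   [distribution]
= false   [complement]

false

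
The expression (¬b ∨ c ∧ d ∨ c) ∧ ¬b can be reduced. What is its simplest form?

¬b

(¬b ∨ c ∧ d ∨ c) ∧ ¬b
= (¬b ∨ c) ∧ ¬b   [absorption]
= ¬b   [absorption]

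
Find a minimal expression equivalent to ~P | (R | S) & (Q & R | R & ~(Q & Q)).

~P | (R | S) & (Q & R | R & ~(Q & Q))
= ~P | (R | S) & (Q & R | R & ~Q)
= ~P | (R | S) & R
= ~P | R

~P | R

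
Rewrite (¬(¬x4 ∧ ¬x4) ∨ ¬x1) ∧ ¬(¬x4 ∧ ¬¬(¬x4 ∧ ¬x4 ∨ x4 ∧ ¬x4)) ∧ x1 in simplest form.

x4 ∧ x1

(¬(¬x4 ∧ ¬x4) ∨ ¬x1) ∧ ¬(¬x4 ∧ ¬¬(¬x4 ∧ ¬x4 ∨ x4 ∧ ¬x4)) ∧ x1
= (¬(¬x4 ∧ ¬x4) ∨ ¬x1) ∧ ¬(¬x4 ∧ (¬x4 ∧ ¬x4 ∨ x4 ∧ ¬x4)) ∧ x1   — double negation
= (¬(¬x4 ∧ ¬x4) ∨ ¬x1) ∧ ¬(¬x4 ∧ ¬x4) ∧ x1   — distribution
= ¬(¬x4 ∧ ¬x4) ∧ x1   — absorption
= ¬¬x4 ∧ x1   — idempotence
= x4 ∧ x1   — double negation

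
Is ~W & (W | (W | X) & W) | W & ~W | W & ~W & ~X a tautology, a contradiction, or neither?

contradiction

~W & (W | (W | X) & W) | W & ~W | W & ~W & ~X
= ~W & (W | W) | W & ~W | W & ~W & ~X
= ~W & (W | W) | W & ~W
= ~W & W | W & ~W
= ~W & W
= 0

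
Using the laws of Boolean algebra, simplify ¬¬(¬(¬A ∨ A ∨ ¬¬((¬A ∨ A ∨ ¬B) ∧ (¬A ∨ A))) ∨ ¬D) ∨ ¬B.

¬¬(¬(¬A ∨ A ∨ ¬¬((¬A ∨ A ∨ ¬B) ∧ (¬A ∨ A))) ∨ ¬D) ∨ ¬B
= ¬¬(¬(¬A ∨ A ∨ (¬A ∨ A ∨ ¬B) ∧ (¬A ∨ A)) ∨ ¬D) ∨ ¬B   [double negation]
= ¬¬(¬(¬A ∨ A ∨ ¬A ∨ A) ∨ ¬D) ∨ ¬B   [absorption]
= ¬¬(¬(¬A ∨ A) ∨ ¬D) ∨ ¬B   [idempotence]
= ¬((¬A ∨ A) ∧ D) ∨ ¬B   [De Morgan]
= ¬D ∨ ¬B   [complement / identity]

¬D ∨ ¬B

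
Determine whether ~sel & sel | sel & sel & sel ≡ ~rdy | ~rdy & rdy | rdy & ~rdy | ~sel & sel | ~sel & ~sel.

E1: ~sel & sel | sel & sel & sel
    = ~sel & sel | sel & sel   — idempotence
    = sel   — distribution
E2: ~rdy | ~rdy & rdy | rdy & ~rdy | ~sel & sel | ~sel & ~sel
    = ~rdy | ~rdy & rdy | ~sel & sel | ~sel & ~sel   — complement / identity
    = ~rdy | ~rdy & rdy | ~sel   — distribution
    = ~rdy | ~sel   — complement / identity
These differ: at rdy=1, sel=0, E1 = 0 but E2 = 1.

No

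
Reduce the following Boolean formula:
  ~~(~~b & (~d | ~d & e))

~~(~~b & (~d | ~d & e))
= ~~(b & (~d | ~d & e))   — double negation
= ~~(b & ~d)   — absorption
= b & ~d   — double negation

b & ~d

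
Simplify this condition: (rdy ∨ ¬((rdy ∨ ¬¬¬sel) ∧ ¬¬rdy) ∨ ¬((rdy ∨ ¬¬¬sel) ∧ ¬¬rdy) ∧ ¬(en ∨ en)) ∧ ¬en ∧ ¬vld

¬en ∧ ¬vld

(rdy ∨ ¬((rdy ∨ ¬¬¬sel) ∧ ¬¬rdy) ∨ ¬((rdy ∨ ¬¬¬sel) ∧ ¬¬rdy) ∧ ¬(en ∨ en)) ∧ ¬en ∧ ¬vld
= (rdy ∨ ¬((rdy ∨ ¬¬¬sel) ∧ ¬¬rdy) ∨ ¬((rdy ∨ ¬¬¬sel) ∧ ¬¬rdy) ∧ ¬en) ∧ ¬en ∧ ¬vld   — idempotence
= (rdy ∨ ¬((rdy ∨ ¬¬¬sel) ∧ ¬¬rdy)) ∧ ¬en ∧ ¬vld   — absorption
= (rdy ∨ ¬((rdy ∨ ¬sel) ∧ ¬¬rdy)) ∧ ¬en ∧ ¬vld   — double negation
= (rdy ∨ ¬((rdy ∨ ¬sel) ∧ rdy)) ∧ ¬en ∧ ¬vld   — double negation
= (rdy ∨ ¬rdy) ∧ ¬en ∧ ¬vld   — absorption
= ¬en ∧ ¬vld   — complement / identity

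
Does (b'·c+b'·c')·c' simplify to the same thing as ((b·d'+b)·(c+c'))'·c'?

E1: (b'·c+b'·c')·c'
    = b'·c'
E2: ((b·d'+b)·(c+c'))'·c'
    = (b·d'+b)'·c'
    = b'·c'
Both reduce to b'·c', so they are equivalent.

Yes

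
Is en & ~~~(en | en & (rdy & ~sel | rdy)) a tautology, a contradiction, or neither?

contradiction

en & ~~~(en | en & (rdy & ~sel | rdy))
= en & ~(en | en & (rdy & ~sel | rdy))
= en & ~(en | en & rdy)
= en & ~en
= 0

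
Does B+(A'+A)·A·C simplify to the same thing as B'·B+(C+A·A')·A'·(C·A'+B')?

No

E1: B+(A'+A)·A·C
    = B+A·C
E2: B'·B+(C+A·A')·A'·(C·A'+B')
    = (C+A·A')·A'·(C·A'+B')
    = C·A'·(C·A'+B')
    = C·A'
These differ: at A=1, B=1, C=0, E1 = 1 but E2 = 0.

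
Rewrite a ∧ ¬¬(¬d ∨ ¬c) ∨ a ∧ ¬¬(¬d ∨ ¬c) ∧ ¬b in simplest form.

a ∧ (¬d ∨ ¬c)

a ∧ ¬¬(¬d ∨ ¬c) ∨ a ∧ ¬¬(¬d ∨ ¬c) ∧ ¬b
= a ∧ ¬¬(¬d ∨ ¬c)   [absorption]
= a ∧ (¬d ∨ ¬c)   [double negation]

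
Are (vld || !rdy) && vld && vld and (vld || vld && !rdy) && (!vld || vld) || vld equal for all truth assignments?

Yes

E1: (vld || !rdy) && vld && vld
    = vld && vld
    = vld
E2: (vld || vld && !rdy) && (!vld || vld) || vld
    = vld || vld && !rdy || vld
    = vld || vld
    = vld
Both reduce to vld, so they are equivalent.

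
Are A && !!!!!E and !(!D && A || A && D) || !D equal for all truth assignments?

No

E1: A && !!!!!E
    = A && !!!E
    = A && !E
E2: !(!D && A || A && D) || !D
    = !A || !D
These differ: at A=0, D=0, E=1, E1 = 0 but E2 = 1.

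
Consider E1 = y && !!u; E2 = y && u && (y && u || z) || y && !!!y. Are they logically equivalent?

E1: y && !!u
    = y && u   [double negation]
E2: y && u && (y && u || z) || y && !!!y
    = y && u || y && !!!y   [absorption]
    = y && u || y && !y   [double negation]
    = y && u   [complement / identity]
Both reduce to y && u, so they are equivalent.

Yes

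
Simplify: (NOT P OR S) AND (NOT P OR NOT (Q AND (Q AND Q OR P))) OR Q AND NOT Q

NOT P OR S AND NOT Q

(NOT P OR S) AND (NOT P OR NOT (Q AND (Q AND Q OR P))) OR Q AND NOT Q
= NOT P OR S AND NOT (Q AND (Q AND Q OR P)) OR Q AND NOT Q   (distribution)
= NOT P OR S AND NOT (Q AND (Q OR P)) OR Q AND NOT Q   (idempotence)
= NOT P OR S AND NOT (Q AND (Q OR P))   (complement / identity)
= NOT P OR S AND NOT Q   (absorption)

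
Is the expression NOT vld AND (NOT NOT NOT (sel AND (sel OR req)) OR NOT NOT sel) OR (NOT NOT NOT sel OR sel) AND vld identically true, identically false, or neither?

NOT vld AND (NOT NOT NOT (sel AND (sel OR req)) OR NOT NOT sel) OR (NOT NOT NOT sel OR sel) AND vld
= NOT vld AND (NOT NOT NOT sel OR NOT NOT sel) OR (NOT NOT NOT sel OR sel) AND vld   (absorption)
= NOT vld AND (NOT NOT NOT sel OR sel) OR (NOT NOT NOT sel OR sel) AND vld   (double negation)
= NOT NOT NOT sel OR sel   (distribution)
= NOT sel OR sel   (double negation)
= TRUE   (complement)

identically true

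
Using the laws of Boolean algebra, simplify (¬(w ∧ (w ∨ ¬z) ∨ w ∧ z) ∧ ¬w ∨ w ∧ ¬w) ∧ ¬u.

(¬(w ∧ (w ∨ ¬z) ∨ w ∧ z) ∧ ¬w ∨ w ∧ ¬w) ∧ ¬u
= (¬(w ∨ w ∧ z) ∧ ¬w ∨ w ∧ ¬w) ∧ ¬u   [absorption]
= (¬w ∧ ¬w ∨ w ∧ ¬w) ∧ ¬u   [absorption]
= ¬w ∧ ¬u   [distribution]

¬w ∧ ¬u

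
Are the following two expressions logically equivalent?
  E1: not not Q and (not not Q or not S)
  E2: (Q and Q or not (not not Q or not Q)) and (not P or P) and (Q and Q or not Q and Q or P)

E1: not not Q and (not not Q or not S)
    = not not Q   (absorption)
    = Q   (double negation)
E2: (Q and Q or not (not not Q or not Q)) and (not P or P) and (Q and Q or not Q and Q or P)
    = (Q and Q or not (not not Q or not Q)) and (Q and Q or not Q and Q or P)   (complement / identity)
    = (Q and Q or not Q and Q) and (Q and Q or not Q and Q or P)   (De Morgan)
    = Q and Q or not Q and Q   (absorption)
    = Q   (distribution)
Both reduce to Q, so they are equivalent.

Yes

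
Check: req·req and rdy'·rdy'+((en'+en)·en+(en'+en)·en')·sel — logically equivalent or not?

No

E1: req·req
    = req
E2: rdy'·rdy'+((en'+en)·en+(en'+en)·en')·sel
    = rdy'·rdy'+(en'+en)·sel
    = rdy'+(en'+en)·sel
    = rdy'+sel
These differ: at en=0, rdy=0, req=0, sel=0, E1 = 0 but E2 = 1.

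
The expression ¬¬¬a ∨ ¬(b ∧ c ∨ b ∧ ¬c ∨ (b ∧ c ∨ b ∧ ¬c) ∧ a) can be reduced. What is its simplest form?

¬¬¬a ∨ ¬(b ∧ c ∨ b ∧ ¬c ∨ (b ∧ c ∨ b ∧ ¬c) ∧ a)
= ¬¬¬a ∨ ¬(b ∧ c ∨ b ∧ ¬c)   (absorption)
= ¬a ∨ ¬(b ∧ c ∨ b ∧ ¬c)   (double negation)
= ¬a ∨ ¬b   (distribution)

¬a ∨ ¬b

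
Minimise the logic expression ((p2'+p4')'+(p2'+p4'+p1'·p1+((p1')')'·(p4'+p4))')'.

p2'+p4'

((p2'+p4')'+(p2'+p4'+p1'·p1+((p1')')'·(p4'+p4))')'
= ((p2'+p4')'+(p2'+p4'+p1'·p1+((p1')')')')'   [complement / identity]
= ((p2'+p4')'+(p2'+p4'+((p1')')')')'   [complement / identity]
= (p2'+p4')·(p2'+p4'+((p1')')')   [De Morgan]
= (p2'+p4')·(p2'+p4'+p1')   [double negation]
= p2'+p4'   [absorption]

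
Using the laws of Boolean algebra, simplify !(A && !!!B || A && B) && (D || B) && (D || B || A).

!A && (D || B)

!(A && !!!B || A && B) && (D || B) && (D || B || A)
= !(A && !!!B || A && B) && (D || B)   [absorption]
= !(A && !B || A && B) && (D || B)   [double negation]
= !A && (D || B)   [distribution]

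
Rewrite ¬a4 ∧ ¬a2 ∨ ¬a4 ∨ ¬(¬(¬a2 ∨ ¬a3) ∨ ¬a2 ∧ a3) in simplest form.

¬a4 ∧ ¬a2 ∨ ¬a4 ∨ ¬(¬(¬a2 ∨ ¬a3) ∨ ¬a2 ∧ a3)
= ¬a4 ∧ ¬a2 ∨ ¬a4 ∨ ¬(a2 ∧ a3 ∨ ¬a2 ∧ a3)
= ¬a4 ∨ ¬(a2 ∧ a3 ∨ ¬a2 ∧ a3)
= ¬a4 ∨ ¬a3

¬a4 ∨ ¬a3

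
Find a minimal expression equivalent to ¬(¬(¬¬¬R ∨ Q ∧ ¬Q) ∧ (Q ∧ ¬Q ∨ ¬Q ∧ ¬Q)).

¬(¬(¬¬¬R ∨ Q ∧ ¬Q) ∧ (Q ∧ ¬Q ∨ ¬Q ∧ ¬Q))
= ¬(¬(¬¬¬R ∨ Q ∧ ¬Q) ∧ ¬Q)   (distribution)
= ¬(¬(¬R ∨ Q ∧ ¬Q) ∧ ¬Q)   (double negation)
= ¬(¬¬R ∧ ¬Q)   (complement / identity)
= ¬R ∨ Q   (De Morgan)

¬R ∨ Q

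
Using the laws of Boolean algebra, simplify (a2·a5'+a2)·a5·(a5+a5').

a2·a5

(a2·a5'+a2)·a5·(a5+a5')
= a2·a5·(a5+a5')   — absorption
= a2·a5   — complement / identity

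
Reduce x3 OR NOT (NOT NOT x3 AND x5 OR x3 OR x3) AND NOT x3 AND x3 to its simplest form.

x3 OR NOT (NOT NOT x3 AND x5 OR x3 OR x3) AND NOT x3 AND x3
= x3 OR NOT (x3 AND x5 OR x3 OR x3) AND NOT x3 AND x3   [double negation]
= x3 OR NOT (x3 AND x5 OR x3) AND NOT x3 AND x3   [idempotence]
= x3 OR NOT x3 AND NOT x3 AND x3   [absorption]
= x3 OR NOT x3 AND x3   [idempotence]
= x3   [complement / identity]

x3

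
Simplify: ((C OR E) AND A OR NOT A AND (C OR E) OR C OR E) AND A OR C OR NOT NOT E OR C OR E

C OR E

((C OR E) AND A OR NOT A AND (C OR E) OR C OR E) AND A OR C OR NOT NOT E OR C OR E
= (C OR E OR C OR E) AND A OR C OR NOT NOT E OR C OR E   — distribution
= (C OR E OR C OR E) AND A OR C OR E OR C OR E   — double negation
= (C OR E) AND A OR C OR E OR C OR E   — idempotence
= (C OR E) AND A OR C OR E   — idempotence
= C OR E   — absorption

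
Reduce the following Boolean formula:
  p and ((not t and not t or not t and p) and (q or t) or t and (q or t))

p and (q or t)

p and ((not t and not t or not t and p) and (q or t) or t and (q or t))
= p and ((not t or p) and not t and (q or t) or t and (q or t))   [distribution]
= p and (not t and (q or t) or t and (q or t))   [absorption]
= p and (q or t)   [distribution]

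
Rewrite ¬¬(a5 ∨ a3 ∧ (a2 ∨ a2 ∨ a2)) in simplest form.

a5 ∨ a3 ∧ a2

¬¬(a5 ∨ a3 ∧ (a2 ∨ a2 ∨ a2))
= ¬¬(a5 ∨ a3 ∧ (a2 ∨ a2))   (idempotence)
= a5 ∨ a3 ∧ (a2 ∨ a2)   (double negation)
= a5 ∨ a3 ∧ a2   (idempotence)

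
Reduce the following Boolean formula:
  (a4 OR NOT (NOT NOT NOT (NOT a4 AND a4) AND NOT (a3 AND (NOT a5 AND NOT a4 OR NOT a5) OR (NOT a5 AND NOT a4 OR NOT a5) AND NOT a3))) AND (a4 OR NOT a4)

(a4 OR NOT (NOT NOT NOT (NOT a4 AND a4) AND NOT (a3 AND (NOT a5 AND NOT a4 OR NOT a5) OR (NOT a5 AND NOT a4 OR NOT a5) AND NOT a3))) AND (a4 OR NOT a4)
= a4 OR NOT (NOT NOT NOT (NOT a4 AND a4) AND NOT (a3 AND (NOT a5 AND NOT a4 OR NOT a5) OR (NOT a5 AND NOT a4 OR NOT a5) AND NOT a3))   — complement / identity
= a4 OR NOT (NOT NOT NOT (NOT a4 AND a4) AND NOT (NOT a5 AND NOT a4 OR NOT a5))   — distribution
= a4 OR NOT (NOT (NOT a4 AND a4) AND NOT (NOT a5 AND NOT a4 OR NOT a5))   — double negation
= a4 OR NOT (NOT (NOT a4 AND a4) AND NOT NOT a5)   — absorption
= a4 OR NOT a4 AND a4 OR NOT a5   — De Morgan
= a4 OR NOT a5   — complement / identity

a4 OR NOT a5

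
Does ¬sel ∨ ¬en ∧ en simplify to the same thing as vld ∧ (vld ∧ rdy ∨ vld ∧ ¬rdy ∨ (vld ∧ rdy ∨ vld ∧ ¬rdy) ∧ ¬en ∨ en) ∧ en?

E1: ¬sel ∨ ¬en ∧ en
    = ¬sel   (complement / identity)
E2: vld ∧ (vld ∧ rdy ∨ vld ∧ ¬rdy ∨ (vld ∧ rdy ∨ vld ∧ ¬rdy) ∧ ¬en ∨ en) ∧ en
    = vld ∧ (vld ∧ rdy ∨ vld ∧ ¬rdy ∨ en) ∧ en   (absorption)
    = vld ∧ (vld ∨ en) ∧ en   (distribution)
    = vld ∧ en   (absorption)
These differ: at en=1, rdy=0, sel=0, vld=0, E1 = 1 but E2 = 0.

No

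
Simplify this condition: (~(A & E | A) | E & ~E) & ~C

~A & ~C

(~(A & E | A) | E & ~E) & ~C
= ~(A & E | A) & ~C
= ~A & ~C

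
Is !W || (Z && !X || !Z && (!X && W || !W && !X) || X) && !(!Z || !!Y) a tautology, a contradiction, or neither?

!W || (Z && !X || !Z && (!X && W || !W && !X) || X) && !(!Z || !!Y)
= !W || (Z && !X || !Z && (!X && W || !W && !X) || X) && Z && !Y   (De Morgan)
= !W || (Z && !X || !Z && !X || X) && Z && !Y   (distribution)
= !W || (!X || X) && Z && !Y   (distribution)
= !W || Z && !Y   (complement / identity)
This depends on W, Y, Z, so it is not a constant.

neither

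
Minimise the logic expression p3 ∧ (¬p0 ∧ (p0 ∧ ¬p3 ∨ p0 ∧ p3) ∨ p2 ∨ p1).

p3 ∧ (p2 ∨ p1)

p3 ∧ (¬p0 ∧ (p0 ∧ ¬p3 ∨ p0 ∧ p3) ∨ p2 ∨ p1)
= p3 ∧ (¬p0 ∧ p0 ∨ p2 ∨ p1)   (distribution)
= p3 ∧ (p2 ∨ p1)   (complement / identity)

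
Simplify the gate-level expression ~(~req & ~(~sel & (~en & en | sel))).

req

~(~req & ~(~sel & (~en & en | sel)))
= req | ~sel & (~en & en | sel)   (De Morgan)
= req | ~sel & sel   (complement / identity)
= req   (complement / identity)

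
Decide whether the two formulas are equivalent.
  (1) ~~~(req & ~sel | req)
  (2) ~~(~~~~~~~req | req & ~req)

Yes

E1: ~~~(req & ~sel | req)
    = ~~~req
    = ~req
E2: ~~(~~~~~~~req | req & ~req)
    = ~~(~~~~~req | req & ~req)
    = ~~(~~~req | req & ~req)
    = ~~~~~req
    = ~~~req
    = ~req
Both reduce to ~req, so they are equivalent.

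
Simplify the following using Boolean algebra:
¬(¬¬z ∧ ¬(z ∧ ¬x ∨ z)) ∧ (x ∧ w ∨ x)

x

¬(¬¬z ∧ ¬(z ∧ ¬x ∨ z)) ∧ (x ∧ w ∨ x)
= (¬z ∨ z ∧ ¬x ∨ z) ∧ (x ∧ w ∨ x)
= (¬z ∨ z) ∧ (x ∧ w ∨ x)
= (¬z ∨ z) ∧ x
= x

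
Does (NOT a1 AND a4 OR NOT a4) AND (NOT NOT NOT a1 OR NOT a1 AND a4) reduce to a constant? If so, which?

(NOT a1 AND a4 OR NOT a4) AND (NOT NOT NOT a1 OR NOT a1 AND a4)
= NOT a1 AND a4 OR NOT a4 AND NOT NOT NOT a1   — distribution
= NOT a1 AND a4 OR NOT a4 AND NOT a1   — double negation
= NOT a1   — distribution
This depends on a1, so it is not a constant.

no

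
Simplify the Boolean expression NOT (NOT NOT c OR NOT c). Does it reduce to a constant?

FALSE

NOT (NOT NOT c OR NOT c)
= NOT c AND c   (De Morgan)
= FALSE   (complement)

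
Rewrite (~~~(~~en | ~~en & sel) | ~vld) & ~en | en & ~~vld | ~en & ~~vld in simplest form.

~en | vld

(~~~(~~en | ~~en & sel) | ~vld) & ~en | en & ~~vld | ~en & ~~vld
= (~(~~en | ~~en & sel) | ~vld) & ~en | en & ~~vld | ~en & ~~vld   — double negation
= (~(~~en | ~~en & sel) | ~vld) & ~en | ~~vld   — distribution
= (~~~en | ~vld) & ~en | ~~vld   — absorption
= (~en | ~vld) & ~en | ~~vld   — double negation
= ~en | ~~vld   — absorption
= ~en | vld   — double negation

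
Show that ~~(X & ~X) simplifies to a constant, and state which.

~~(X & ~X)
= X & ~X   (double negation)
= 0   (complement)

0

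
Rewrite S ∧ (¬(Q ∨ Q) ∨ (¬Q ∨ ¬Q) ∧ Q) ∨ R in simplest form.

S ∧ (¬(Q ∨ Q) ∨ (¬Q ∨ ¬Q) ∧ Q) ∨ R
= S ∧ (¬(Q ∨ Q) ∨ ¬Q ∧ Q) ∨ R
= S ∧ ¬(Q ∨ Q) ∨ R
= S ∧ ¬Q ∨ R

S ∧ ¬Q ∨ R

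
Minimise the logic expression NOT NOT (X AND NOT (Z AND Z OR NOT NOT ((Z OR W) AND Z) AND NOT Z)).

NOT NOT (X AND NOT (Z AND Z OR NOT NOT ((Z OR W) AND Z) AND NOT Z))
= NOT NOT (X AND NOT (Z AND Z OR NOT NOT Z AND NOT Z))
= NOT NOT (X AND NOT (Z AND Z OR Z AND NOT Z))
= NOT NOT (X AND NOT Z)
= X AND NOT Z

X AND NOT Z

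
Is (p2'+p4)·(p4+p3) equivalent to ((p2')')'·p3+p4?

Yes

E1: (p2'+p4)·(p4+p3)
    = p2'·p3+p4   — distribution
E2: ((p2')')'·p3+p4
    = p2'·p3+p4   — double negation
Both reduce to p2'·p3+p4, so they are equivalent.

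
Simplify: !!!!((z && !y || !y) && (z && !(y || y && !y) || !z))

!y

!!!!((z && !y || !y) && (z && !(y || y && !y) || !z))
= !!!!((z && !y || !y) && (z && !y || !z))   — complement / identity
= !!!!(z && !y || !y && !z)   — distribution
= !!!!!y   — distribution
= !!!y   — double negation
= !y   — double negation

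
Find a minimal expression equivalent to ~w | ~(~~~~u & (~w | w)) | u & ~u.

~w | ~u

~w | ~(~~~~u & (~w | w)) | u & ~u
= ~w | ~(~~~~u & (~w | w))   [complement / identity]
= ~w | ~(~~u & (~w | w))   [double negation]
= ~w | ~(u & (~w | w))   [double negation]
= ~w | ~u   [complement / identity]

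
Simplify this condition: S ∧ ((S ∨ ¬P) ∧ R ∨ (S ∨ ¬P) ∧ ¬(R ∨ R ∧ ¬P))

S

S ∧ ((S ∨ ¬P) ∧ R ∨ (S ∨ ¬P) ∧ ¬(R ∨ R ∧ ¬P))
= S ∧ ((S ∨ ¬P) ∧ R ∨ (S ∨ ¬P) ∧ ¬R)   (absorption)
= S ∧ (S ∨ ¬P)   (distribution)
= S   (absorption)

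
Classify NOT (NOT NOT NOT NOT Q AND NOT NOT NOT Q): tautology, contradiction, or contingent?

tautology

NOT (NOT NOT NOT NOT Q AND NOT NOT NOT Q)
= NOT (NOT NOT Q AND NOT NOT NOT Q)   (double negation)
= NOT Q OR NOT NOT Q   (De Morgan)
= NOT Q OR Q   (double negation)
= TRUE   (complement)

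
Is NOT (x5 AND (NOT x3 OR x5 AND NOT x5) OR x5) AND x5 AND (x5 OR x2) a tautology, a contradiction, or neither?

NOT (x5 AND (NOT x3 OR x5 AND NOT x5) OR x5) AND x5 AND (x5 OR x2)
= NOT (x5 AND NOT x3 OR x5) AND x5 AND (x5 OR x2)
= NOT (x5 AND NOT x3 OR x5) AND x5
= NOT x5 AND x5
= FALSE

contradiction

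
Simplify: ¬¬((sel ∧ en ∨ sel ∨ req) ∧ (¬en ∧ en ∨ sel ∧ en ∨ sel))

sel

¬¬((sel ∧ en ∨ sel ∨ req) ∧ (¬en ∧ en ∨ sel ∧ en ∨ sel))
= ¬¬((sel ∧ en ∨ sel ∨ req) ∧ (sel ∧ en ∨ sel))   (complement / identity)
= ¬¬(sel ∧ en ∨ sel)   (absorption)
= ¬¬sel   (absorption)
= sel   (double negation)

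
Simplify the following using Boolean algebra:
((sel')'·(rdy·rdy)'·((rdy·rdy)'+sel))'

((sel')'·(rdy·rdy)'·((rdy·rdy)'+sel))'
= ((sel')'·(rdy·rdy)')'   (absorption)
= ((sel')'·rdy')'   (idempotence)
= sel'+rdy   (De Morgan)

sel'+rdy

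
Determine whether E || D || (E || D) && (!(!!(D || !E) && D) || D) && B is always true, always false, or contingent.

E || D || (E || D) && (!(!!(D || !E) && D) || D) && B
= E || D || (E || D) && (!((D || !E) && D) || D) && B   [double negation]
= E || D || (E || D) && (!D || D) && B   [absorption]
= E || D || (E || D) && B   [complement / identity]
= E || D   [absorption]
This depends on D, E, so it is not a constant.

contingent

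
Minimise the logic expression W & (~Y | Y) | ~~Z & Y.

W & (~Y | Y) | ~~Z & Y
= W & (~Y | Y) | Z & Y
= W | Z & Y

W | Z & Y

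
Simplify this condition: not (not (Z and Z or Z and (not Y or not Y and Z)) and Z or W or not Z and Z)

not (not (Z and Z or Z and (not Y or not Y and Z)) and Z or W or not Z and Z)
= not (not (Z and Z or Z and not Y) and Z or W or not Z and Z)   — absorption
= not (not ((Z or not Y) and Z) and Z or W or not Z and Z)   — distribution
= not (not Z and Z or W or not Z and Z)   — absorption
= not (W or not Z and Z)   — complement / identity
= not W   — complement / identity

not W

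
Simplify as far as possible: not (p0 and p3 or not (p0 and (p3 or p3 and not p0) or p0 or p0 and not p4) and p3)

not p3

not (p0 and p3 or not (p0 and (p3 or p3 and not p0) or p0 or p0 and not p4) and p3)
= not (p0 and p3 or not (p0 and (p3 or p3 and not p0) or p0) and p3)
= not (p0 and p3 or not (p0 and p3 or p0) and p3)
= not (p0 and p3 or not p0 and p3)
= not p3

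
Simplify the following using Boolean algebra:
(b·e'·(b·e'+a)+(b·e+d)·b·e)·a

b·a

(b·e'·(b·e'+a)+(b·e+d)·b·e)·a
= (b·e'·(b·e'+a)+b·e)·a
= (b·e'+b·e)·a
= b·a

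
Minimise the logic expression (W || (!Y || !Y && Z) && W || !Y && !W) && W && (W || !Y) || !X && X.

(W || (!Y || !Y && Z) && W || !Y && !W) && W && (W || !Y) || !X && X
= (W || !Y && W || !Y && !W) && W && (W || !Y) || !X && X   (absorption)
= (W || !Y) && W && (W || !Y) || !X && X   (distribution)
= (W || !Y) && W && (W || !Y)   (complement / identity)
= (W || !Y) && W   (absorption)
= W   (absorption)

W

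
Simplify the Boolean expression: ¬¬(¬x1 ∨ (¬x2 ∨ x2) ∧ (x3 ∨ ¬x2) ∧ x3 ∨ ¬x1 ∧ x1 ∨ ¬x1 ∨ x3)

¬x1 ∨ x3

¬¬(¬x1 ∨ (¬x2 ∨ x2) ∧ (x3 ∨ ¬x2) ∧ x3 ∨ ¬x1 ∧ x1 ∨ ¬x1 ∨ x3)
= ¬¬(¬x1 ∨ (x3 ∨ ¬x2) ∧ x3 ∨ ¬x1 ∧ x1 ∨ ¬x1 ∨ x3)   [complement / identity]
= ¬¬(¬x1 ∨ (x3 ∨ ¬x2) ∧ x3 ∨ ¬x1 ∨ x3)   [complement / identity]
= ¬x1 ∨ (x3 ∨ ¬x2) ∧ x3 ∨ ¬x1 ∨ x3   [double negation]
= ¬x1 ∨ x3 ∨ ¬x1 ∨ x3   [absorption]
= ¬x1 ∨ x3   [idempotence]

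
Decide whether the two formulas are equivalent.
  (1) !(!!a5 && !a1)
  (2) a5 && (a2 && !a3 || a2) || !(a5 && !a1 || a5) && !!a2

E1: !(!!a5 && !a1)
    = !a5 || a1   [De Morgan]
E2: a5 && (a2 && !a3 || a2) || !(a5 && !a1 || a5) && !!a2
    = a5 && (a2 && !a3 || a2) || !(a5 && !a1 || a5) && a2   [double negation]
    = a5 && a2 || !(a5 && !a1 || a5) && a2   [absorption]
    = a5 && a2 || !a5 && a2   [absorption]
    = a2   [distribution]
These differ: at a1=1, a2=0, a3=1, a5=0, E1 = 1 but E2 = 0.

No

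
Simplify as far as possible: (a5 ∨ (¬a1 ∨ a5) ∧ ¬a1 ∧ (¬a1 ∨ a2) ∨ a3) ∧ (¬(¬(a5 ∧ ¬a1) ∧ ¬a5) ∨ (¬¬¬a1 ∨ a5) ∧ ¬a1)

a5 ∨ ¬a1

(a5 ∨ (¬a1 ∨ a5) ∧ ¬a1 ∧ (¬a1 ∨ a2) ∨ a3) ∧ (¬(¬(a5 ∧ ¬a1) ∧ ¬a5) ∨ (¬¬¬a1 ∨ a5) ∧ ¬a1)
= (a5 ∨ (¬a1 ∨ a5) ∧ ¬a1 ∧ (¬a1 ∨ a2) ∨ a3) ∧ (a5 ∧ ¬a1 ∨ a5 ∨ (¬¬¬a1 ∨ a5) ∧ ¬a1)   [De Morgan]
= (a5 ∨ (¬a1 ∨ a5) ∧ ¬a1 ∧ (¬a1 ∨ a2) ∨ a3) ∧ (a5 ∧ ¬a1 ∨ a5 ∨ (¬a1 ∨ a5) ∧ ¬a1)   [double negation]
= (a5 ∨ (¬a1 ∨ a5) ∧ ¬a1 ∧ (¬a1 ∨ a2) ∨ a3) ∧ (a5 ∨ (¬a1 ∨ a5) ∧ ¬a1)   [absorption]
= (a5 ∨ (¬a1 ∨ a5) ∧ ¬a1 ∨ a3) ∧ (a5 ∨ (¬a1 ∨ a5) ∧ ¬a1)   [absorption]
= a5 ∨ (¬a1 ∨ a5) ∧ ¬a1   [absorption]
= a5 ∨ ¬a1   [absorption]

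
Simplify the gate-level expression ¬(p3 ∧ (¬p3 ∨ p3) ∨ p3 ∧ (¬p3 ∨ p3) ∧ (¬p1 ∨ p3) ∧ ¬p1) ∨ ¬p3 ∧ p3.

¬(p3 ∧ (¬p3 ∨ p3) ∨ p3 ∧ (¬p3 ∨ p3) ∧ (¬p1 ∨ p3) ∧ ¬p1) ∨ ¬p3 ∧ p3
= ¬(p3 ∧ (¬p3 ∨ p3) ∨ p3 ∧ (¬p3 ∨ p3) ∧ ¬p1) ∨ ¬p3 ∧ p3   — absorption
= ¬(p3 ∧ (¬p3 ∨ p3)) ∨ ¬p3 ∧ p3   — absorption
= ¬(p3 ∧ (¬p3 ∨ p3))   — complement / identity
= ¬p3   — complement / identity

¬p3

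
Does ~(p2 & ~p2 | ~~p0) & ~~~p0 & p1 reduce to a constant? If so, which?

~(p2 & ~p2 | ~~p0) & ~~~p0 & p1
= ~~~p0 & ~~~p0 & p1   — complement / identity
= ~~~p0 & p1   — idempotence
= ~p0 & p1   — double negation
This depends on p0, p1, so it is not a constant.

no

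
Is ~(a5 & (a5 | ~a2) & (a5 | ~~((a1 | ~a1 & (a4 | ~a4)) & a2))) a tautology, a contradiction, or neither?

~(a5 & (a5 | ~a2) & (a5 | ~~((a1 | ~a1 & (a4 | ~a4)) & a2)))
= ~(a5 & (a5 | ~~((a1 | ~a1 & (a4 | ~a4)) & a2)))   (absorption)
= ~(a5 & (a5 | ~~((a1 | ~a1) & a2)))   (complement / identity)
= ~(a5 & (a5 | (a1 | ~a1) & a2))   (double negation)
= ~(a5 & (a5 | a2))   (complement / identity)
= ~a5   (absorption)
This depends on a5, so it is not a constant.

neither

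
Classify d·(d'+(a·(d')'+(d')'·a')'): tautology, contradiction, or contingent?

contradiction

d·(d'+(a·(d')'+(d')'·a')')
= d·(d'+((d')')')
= d·(d'+d')
= d·d'
= 0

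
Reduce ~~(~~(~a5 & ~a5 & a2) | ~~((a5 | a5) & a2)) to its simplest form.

~~(~~(~a5 & ~a5 & a2) | ~~((a5 | a5) & a2))
= ~(~(~a5 & ~a5 & a2) & ~((a5 | a5) & a2))   (De Morgan)
= ~(~(~a5 & a2) & ~((a5 | a5) & a2))   (idempotence)
= ~a5 & a2 | (a5 | a5) & a2   (De Morgan)
= ~a5 & a2 | a5 & a2   (idempotence)
= a2   (distribution)

a2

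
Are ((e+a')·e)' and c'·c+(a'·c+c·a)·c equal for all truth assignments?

No

E1: ((e+a')·e)'
    = e'
E2: c'·c+(a'·c+c·a)·c
    = c'·c+c·c
    = c
These differ: at a=0, c=0, e=0, E1 = 1 but E2 = 0.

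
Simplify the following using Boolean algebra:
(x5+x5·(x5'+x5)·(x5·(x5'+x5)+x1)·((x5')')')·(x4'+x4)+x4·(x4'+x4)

(x5+x5·(x5'+x5)·(x5·(x5'+x5)+x1)·((x5')')')·(x4'+x4)+x4·(x4'+x4)
= (x5+x5·(x5'+x5)·((x5')')')·(x4'+x4)+x4·(x4'+x4)
= (x5+x5·(x5'+x5)·x5')·(x4'+x4)+x4·(x4'+x4)
= (x5+x5·x5')·(x4'+x4)+x4·(x4'+x4)
= (x5+x5·x5'+x4)·(x4'+x4)
= x5+x5·x5'+x4
= x5+x4

x5+x4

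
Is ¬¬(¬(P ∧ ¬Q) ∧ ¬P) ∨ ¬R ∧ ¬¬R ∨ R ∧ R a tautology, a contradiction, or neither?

¬¬(¬(P ∧ ¬Q) ∧ ¬P) ∨ ¬R ∧ ¬¬R ∨ R ∧ R
= ¬(P ∧ ¬Q ∨ P) ∨ ¬R ∧ ¬¬R ∨ R ∧ R   (De Morgan)
= ¬(P ∧ ¬Q ∨ P) ∨ ¬R ∧ R ∨ R ∧ R   (double negation)
= ¬P ∨ ¬R ∧ R ∨ R ∧ R   (absorption)
= ¬P ∨ R   (distribution)
This depends on P, R, so it is not a constant.

neither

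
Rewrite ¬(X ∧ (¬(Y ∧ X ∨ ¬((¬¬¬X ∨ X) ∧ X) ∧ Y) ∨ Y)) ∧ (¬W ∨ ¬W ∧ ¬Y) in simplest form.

¬X ∧ ¬W

¬(X ∧ (¬(Y ∧ X ∨ ¬((¬¬¬X ∨ X) ∧ X) ∧ Y) ∨ Y)) ∧ (¬W ∨ ¬W ∧ ¬Y)
= ¬(X ∧ (¬(Y ∧ X ∨ ¬((¬X ∨ X) ∧ X) ∧ Y) ∨ Y)) ∧ (¬W ∨ ¬W ∧ ¬Y)   (double negation)
= ¬(X ∧ (¬(Y ∧ X ∨ ¬X ∧ Y) ∨ Y)) ∧ (¬W ∨ ¬W ∧ ¬Y)   (complement / identity)
= ¬(X ∧ (¬Y ∨ Y)) ∧ (¬W ∨ ¬W ∧ ¬Y)   (distribution)
= ¬(X ∧ (¬Y ∨ Y)) ∧ ¬W   (absorption)
= ¬X ∧ ¬W   (complement / identity)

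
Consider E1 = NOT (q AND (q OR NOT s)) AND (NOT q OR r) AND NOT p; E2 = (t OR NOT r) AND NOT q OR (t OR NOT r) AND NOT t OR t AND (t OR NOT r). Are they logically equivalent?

No

E1: NOT (q AND (q OR NOT s)) AND (NOT q OR r) AND NOT p
    = NOT q AND (NOT q OR r) AND NOT p   [absorption]
    = NOT q AND NOT p   [absorption]
E2: (t OR NOT r) AND NOT q OR (t OR NOT r) AND NOT t OR t AND (t OR NOT r)
    = (t OR NOT r) AND NOT q OR t OR NOT r   [distribution]
    = t OR NOT r   [absorption]
These differ: at p=1, q=1, r=0, s=0, t=1, E1 = 0 but E2 = 1.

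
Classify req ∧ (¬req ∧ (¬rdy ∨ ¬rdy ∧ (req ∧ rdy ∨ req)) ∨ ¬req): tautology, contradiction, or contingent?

contradiction

req ∧ (¬req ∧ (¬rdy ∨ ¬rdy ∧ (req ∧ rdy ∨ req)) ∨ ¬req)
= req ∧ (¬req ∧ (¬rdy ∨ ¬rdy ∧ req) ∨ ¬req)   — absorption
= req ∧ (¬req ∧ ¬rdy ∨ ¬req)   — absorption
= req ∧ ¬req   — absorption
= False   — complement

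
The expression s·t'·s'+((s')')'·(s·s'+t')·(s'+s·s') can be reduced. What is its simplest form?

t'·s'

s·t'·s'+((s')')'·(s·s'+t')·(s'+s·s')
= s·t'·s'+((s')')'·(s·s'+t'·s')   (distribution)
= s·t'·s'+s'·(s·s'+t'·s')   (double negation)
= s·t'·s'+s'·t'·s'   (complement / identity)
= t'·s'   (distribution)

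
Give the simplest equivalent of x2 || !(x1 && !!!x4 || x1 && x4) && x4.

x2 || !x1 && x4

x2 || !(x1 && !!!x4 || x1 && x4) && x4
= x2 || !(x1 && !x4 || x1 && x4) && x4   — double negation
= x2 || !x1 && x4   — distribution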